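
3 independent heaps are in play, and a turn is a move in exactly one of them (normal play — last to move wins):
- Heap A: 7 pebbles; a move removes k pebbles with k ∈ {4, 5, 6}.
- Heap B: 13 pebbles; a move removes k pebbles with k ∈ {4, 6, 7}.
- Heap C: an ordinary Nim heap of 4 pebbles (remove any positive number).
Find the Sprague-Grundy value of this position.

5

For heap A, compute g(0), g(1), … with moves {4, 5, 6}:
k:     0  1  2  3  4  5  6  7
g(k):  0  0  0  0  1  1  1  1
So g(7) = 1.
Build the Grundy sequence for heap B with g(k) = mex{g(k−s) : s ∈ {4, 6, 7}, s ≤ k}:
g(0) = mex{} = 0
g(1) = mex{} = 0
g(2) = mex{} = 0
g(3) = mex{} = 0
g(4) = mex{0} = 1
g(5) = mex{0} = 1
g(6) = mex{0} = 1
g(7) = mex{0} = 1
g(8) = mex{0,1} = 2
g(9) = mex{0,1} = 2
g(10) = mex{0,1} = 2
g(11) = mex{1} = 0
g(12) = mex{1,2} = 0
g(13) = mex{1,2} = 0
So g(13) = 0.
Heap C is a plain Nim heap of size 4, so its Grundy value is 4.
The value of a disjunctive sum is the nim-sum of the parts.
Combined value = 1 ⊕ 0 ⊕ 4 = 5.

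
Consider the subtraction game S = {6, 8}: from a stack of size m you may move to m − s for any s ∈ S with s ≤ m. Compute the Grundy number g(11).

1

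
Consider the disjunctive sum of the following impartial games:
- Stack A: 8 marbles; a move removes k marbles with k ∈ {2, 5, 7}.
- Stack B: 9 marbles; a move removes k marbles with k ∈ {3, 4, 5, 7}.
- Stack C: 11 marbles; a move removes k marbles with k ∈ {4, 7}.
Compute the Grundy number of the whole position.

Build the Grundy sequence for stack A with g(k) = mex{g(k−s) : s ∈ {2, 5, 7}, s ≤ k}:
k:     0  1  2  3  4  5  6  7  8
g(k):  0  0  1  1  0  2  1  3  2
So g(8) = 2.
Build the Grundy sequence for stack B with g(k) = mex{g(k−s) : s ∈ {3, 4, 5, 7}, s ≤ k}:
k:     0  1  2  3  4  5  6  7  8  9
g(k):  0  0  0  1  1  1  2  2  2  3
So g(9) = 3.
Grundy values for stack C (subtraction set {4, 7}):
k:     0  1  2  3  4  5  6  7  8  9 10 11
g(k):  0  0  0  0  1  1  1  1  2  2  2  0
So g(11) = 0.
The value of a disjunctive sum is the nim-sum of the parts.
Combined value = 2 ⊕ 3 ⊕ 0 = 1.

1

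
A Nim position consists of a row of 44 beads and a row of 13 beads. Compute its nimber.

33

Nim-sum: 44 XOR 13 = 33.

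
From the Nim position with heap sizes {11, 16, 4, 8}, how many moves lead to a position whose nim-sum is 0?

Bitwise XOR of the heap sizes:
  01011  (11)
  10000  (16)
  00100  (4)
  01000  (8)
  -----
  10111  (23)
The overall nim-sum is X = 23. A heap of size p has a winning move iff p XOR X < p (reduce it to p XOR X).
  11: 11 XOR 23 = 28 ≥ 11 — no move.
  16: 16 XOR 23 = 7 < 16 — winning move (to 7).
  4: 4 XOR 23 = 19 ≥ 4 — no move.
  8: 8 XOR 23 = 31 ≥ 8 — no move.
That gives 1 winning move.

1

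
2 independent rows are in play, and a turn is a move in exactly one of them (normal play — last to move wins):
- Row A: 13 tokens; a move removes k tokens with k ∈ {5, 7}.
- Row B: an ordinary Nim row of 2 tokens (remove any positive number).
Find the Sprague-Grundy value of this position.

2

For row A, compute g(0), g(1), … with moves {5, 7}:
g(0) = mex{} = 0
g(1) = mex{} = 0
g(2) = mex{} = 0
g(3) = mex{} = 0
g(4) = mex{} = 0
g(5) = mex{0} = 1
g(6) = mex{0} = 1
g(7) = mex{0} = 1
g(8) = mex{0} = 1
g(9) = mex{0} = 1
g(10) = mex{0,1} = 2
g(11) = mex{0,1} = 2
g(12) = mex{1} = 0
g(13) = mex{1} = 0
So g(13) = 0.
Row B is a plain Nim row of size 2, so its Grundy value is 2.
By the Sprague-Grundy theorem, the Grundy value of a sum of independent games is the XOR of the component values.
Combined value = 0 XOR 2 = 2.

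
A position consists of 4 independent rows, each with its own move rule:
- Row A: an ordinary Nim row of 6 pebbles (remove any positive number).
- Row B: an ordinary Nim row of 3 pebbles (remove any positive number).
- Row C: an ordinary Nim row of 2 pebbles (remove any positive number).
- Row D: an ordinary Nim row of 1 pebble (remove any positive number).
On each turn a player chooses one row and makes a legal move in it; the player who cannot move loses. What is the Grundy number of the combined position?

6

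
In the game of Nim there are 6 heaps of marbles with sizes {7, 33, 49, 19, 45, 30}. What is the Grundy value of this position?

55

Compute the nim-sum pairwise:
7 ^ 33 = 38
38 ^ 49 = 23
23 ^ 19 = 4
4 ^ 45 = 41
41 ^ 30 = 55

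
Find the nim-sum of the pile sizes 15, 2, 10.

7

Compute the nim-sum pairwise:
15 XOR 2 = 13
13 XOR 10 = 7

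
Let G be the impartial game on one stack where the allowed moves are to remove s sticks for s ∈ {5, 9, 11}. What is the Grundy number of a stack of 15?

Build the Grundy sequence with g(k) = mex{g(k−s) : s ∈ {5, 9, 11}, s ≤ k}:
k:     0  1  2  3  4  5  6  7  8  9 10 11 12 13 14 15
g(k):  0  0  0  0  0  1  1  1  1  1  2  2  2  2  2  3
So g(15) = 3.

3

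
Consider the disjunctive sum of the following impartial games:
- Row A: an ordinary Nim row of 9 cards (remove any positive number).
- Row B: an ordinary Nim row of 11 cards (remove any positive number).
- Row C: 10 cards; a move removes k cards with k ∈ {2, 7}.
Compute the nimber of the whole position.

2

Row A is a plain Nim row of size 9, so its Grundy value is 9.
Row B is a plain Nim row of size 11, so its Grundy value is 11.
Build the Grundy sequence for row C with g(k) = mex{g(k−s) : s ∈ {2, 7}, s ≤ k}:
k:     0  1  2  3  4  5  6  7  8  9 10
g(k):  0  0  1  1  0  0  1  1  2  0  0
So g(10) = 0.
By the Sprague-Grundy theorem, the Grundy value of a sum of independent games is the XOR of the component values.
Combined value = 9 XOR 11 XOR 0 = 2.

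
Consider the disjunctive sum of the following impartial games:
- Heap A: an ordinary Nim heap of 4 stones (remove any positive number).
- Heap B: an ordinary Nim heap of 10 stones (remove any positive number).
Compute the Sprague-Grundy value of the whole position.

14

Heap A is a plain Nim heap of size 4, so its Grundy value is 4.
Heap B is a plain Nim heap of size 10, so its Grundy value is 10.
By the Sprague-Grundy theorem, the Grundy value of a sum of independent games is the XOR of the component values.
Combined value = 4 ⊕ 10 = 14.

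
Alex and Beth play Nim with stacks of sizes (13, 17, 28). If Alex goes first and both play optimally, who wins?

Beth wins

Nim-sum: 13 ⊕ 17 ⊕ 28 = 0.
The nim-sum is 0, so this is a P-position: the player to move is in a losing position under optimal play; Alex is about to move from it and so loses — Beth wins.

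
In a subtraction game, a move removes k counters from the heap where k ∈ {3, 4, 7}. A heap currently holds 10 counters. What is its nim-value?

0

Grundy values for subtraction set {3, 4, 7}:
g(0) = mex{} = 0
g(1) = mex{} = 0
g(2) = mex{} = 0
g(3) = mex{0} = 1
g(4) = mex{0} = 1
g(5) = mex{0} = 1
g(6) = mex{0,1} = 2
g(7) = mex{0,1} = 2
g(8) = mex{0,1} = 2
g(9) = mex{0,1,2} = 3
g(10) = mex{1,2} = 0
So g(10) = 0.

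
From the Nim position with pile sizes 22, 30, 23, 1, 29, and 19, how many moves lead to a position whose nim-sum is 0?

Nim-sum: 22 ⊕ 30 ⊕ 23 ⊕ 1 ⊕ 29 ⊕ 19 = 16.
The overall nim-sum is X = 16. A pile of size p has a winning move iff p XOR X < p (reduce it to p XOR X).
  22: 22 XOR 16 = 6 < 22 — winning move (to 6).
  30: 30 XOR 16 = 14 < 30 — winning move (to 14).
  23: 23 XOR 16 = 7 < 23 — winning move (to 7).
  1: 1 XOR 16 = 17 ≥ 1 — no move.
  29: 29 XOR 16 = 13 < 29 — winning move (to 13).
  19: 19 XOR 16 = 3 < 19 — winning move (to 3).
That gives 5 winning moves.

5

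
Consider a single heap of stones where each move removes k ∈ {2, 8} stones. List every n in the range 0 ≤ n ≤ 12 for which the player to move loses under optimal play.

0, 1, 4, 5, 10, 11

Build the Grundy sequence with g(k) = mex{g(k−s) : s ∈ {2, 8}, s ≤ k}:
g(0) = mex{} = 0
g(1) = mex{} = 0
g(2) = mex{0} = 1
g(3) = mex{0} = 1
g(4) = mex{1} = 0
g(5) = mex{1} = 0
g(6) = mex{0} = 1
g(7) = mex{0} = 1
g(8) = mex{0,1} = 2
g(9) = mex{0,1} = 2
g(10) = mex{1,2} = 0
g(11) = mex{1,2} = 0
g(12) = mex{0} = 1
The P-positions (g = 0) in 0..12 are 0, 1, 4, 5, 10, 11.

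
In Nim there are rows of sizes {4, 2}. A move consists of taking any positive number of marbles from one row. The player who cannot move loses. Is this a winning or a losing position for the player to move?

Winning position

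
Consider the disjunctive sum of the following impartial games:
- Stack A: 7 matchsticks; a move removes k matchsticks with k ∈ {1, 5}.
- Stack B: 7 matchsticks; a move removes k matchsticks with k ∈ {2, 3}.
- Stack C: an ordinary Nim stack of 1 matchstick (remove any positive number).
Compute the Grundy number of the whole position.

Build the Grundy sequence for stack A with g(k) = mex{g(k−s) : s ∈ {1, 5}, s ≤ k}:
k:     0  1  2  3  4  5  6  7
g(k):  0  1  0  1  0  1  0  1
So g(7) = 1.
Build the Grundy sequence for stack B with g(k) = mex{g(k−s) : s ∈ {2, 3}, s ≤ k}:
k:     0  1  2  3  4  5  6  7
g(k):  0  0  1  1  2  0  0  1
So g(7) = 1.
Stack C is a plain Nim stack of size 1, so its Grundy value is 1.
The value of a disjunctive sum is the nim-sum of the parts.
Combined value = 1 XOR 1 XOR 1 = 1.

1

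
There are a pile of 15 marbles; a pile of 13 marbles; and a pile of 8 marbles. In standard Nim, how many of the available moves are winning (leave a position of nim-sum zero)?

Compute the nim-sum pairwise:
15 XOR 13 = 2
2 XOR 8 = 10
The overall nim-sum is X = 10. A pile of size p has a winning move iff p XOR X < p (reduce it to p XOR X).
  15: 15 XOR 10 = 5 < 15 — winning move (to 5).
  13: 13 XOR 10 = 7 < 13 — winning move (to 7).
  8: 8 XOR 10 = 2 < 8 — winning move (to 2).
That gives 3 winning moves.

3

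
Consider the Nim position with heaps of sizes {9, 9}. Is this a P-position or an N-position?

Compute the nim-sum pairwise:
9 XOR 9 = 0
The nim-sum is 0, so this is a P-position: the player to move is in a losing position under optimal play.

P-position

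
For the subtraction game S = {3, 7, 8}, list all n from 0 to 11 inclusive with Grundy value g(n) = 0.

0, 1, 2, 6, 11

Compute g(0), g(1), … for moves {3, 7, 8}:
k:     0  1  2  3  4  5  6  7  8  9 10 11
g(k):  0  0  0  1  1  1  0  2  2  1  3  0
The P-positions (g = 0) in 0..11 are 0, 1, 2, 6, 11.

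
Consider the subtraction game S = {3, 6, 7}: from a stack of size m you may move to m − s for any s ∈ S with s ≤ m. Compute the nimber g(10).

0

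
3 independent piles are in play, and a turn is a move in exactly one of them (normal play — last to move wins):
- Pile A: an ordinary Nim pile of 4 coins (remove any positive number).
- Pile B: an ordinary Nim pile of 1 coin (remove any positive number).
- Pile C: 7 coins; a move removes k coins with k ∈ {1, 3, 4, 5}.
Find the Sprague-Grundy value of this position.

6

Pile A is a plain Nim pile of size 4, so its Grundy value is 4.
Pile B is a plain Nim pile of size 1, so its Grundy value is 1.
Build the Grundy sequence for pile C with g(k) = mex{g(k−s) : s ∈ {1, 3, 4, 5}, s ≤ k}:
k:     0  1  2  3  4  5  6  7
g(k):  0  1  0  1  2  3  2  3
So g(7) = 3.
The value of a disjunctive sum is the nim-sum of the parts.
Combined value = 4 ⊕ 1 ⊕ 3 = 6.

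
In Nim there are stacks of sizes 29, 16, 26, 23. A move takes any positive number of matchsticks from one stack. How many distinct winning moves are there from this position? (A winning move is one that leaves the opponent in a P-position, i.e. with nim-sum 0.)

Compute the nim-sum pairwise:
29 ⊕ 16 = 13
13 ⊕ 26 = 23
23 ⊕ 23 = 0
The nim-sum is already 0, so every move leaves a nonzero nim-sum — there are no winning moves.

0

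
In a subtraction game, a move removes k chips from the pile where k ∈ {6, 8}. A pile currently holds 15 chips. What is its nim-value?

0

Compute g(0), g(1), … for moves {6, 8}:
k:     0  1  2  3  4  5  6  7  8  9 10 11 12 13 14 15
g(k):  0  0  0  0  0  0  1  1  1  1  1  1  2  2  0  0
So g(15) = 0.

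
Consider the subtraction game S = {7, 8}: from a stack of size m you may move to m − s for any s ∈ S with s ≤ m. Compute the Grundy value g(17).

0

Grundy values for subtraction set {7, 8}:
k:     0  1  2  3  4  5  6  7  8  9 10 11 12 13 14 15 16 17
g(k):  0  0  0  0  0  0  0  1  1  1  1  1  1  1  2  0  0  0
So g(17) = 0.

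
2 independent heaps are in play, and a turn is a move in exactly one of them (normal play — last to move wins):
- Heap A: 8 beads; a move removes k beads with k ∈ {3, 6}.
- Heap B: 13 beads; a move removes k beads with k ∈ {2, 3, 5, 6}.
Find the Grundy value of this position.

Grundy values for heap A (subtraction set {3, 6}):
k:     0  1  2  3  4  5  6  7  8
g(k):  0  0  0  1  1  1  2  2  2
So g(8) = 2.
For heap B, compute g(0), g(1), … with moves {2, 3, 5, 6}:
k:     0  1  2  3  4  5  6  7  8  9 10 11 12 13
g(k):  0  0  1  1  2  2  3  3  0  0  1  1  2  2
So g(13) = 2.
By the Sprague-Grundy theorem, the Grundy value of a sum of independent games is the XOR of the component values.
Combined value = 2 ⊕ 2 = 0.

0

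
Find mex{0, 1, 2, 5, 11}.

3

The values 0, 1, 2 are all present; 3 is the first non-negative integer missing from the set.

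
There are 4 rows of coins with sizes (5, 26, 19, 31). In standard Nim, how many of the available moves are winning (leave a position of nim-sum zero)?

3

Write each in binary and XOR column by column:
  00101  (5)
  11010  (26)
  10011  (19)
  11111  (31)
  -----
  10011  (19)
The overall nim-sum is X = 19. A row of size p has a winning move iff p XOR X < p (reduce it to p XOR X).
  5: 5 XOR 19 = 22 ≥ 5 — no move.
  26: 26 XOR 19 = 9 < 26 — winning move (to 9).
  19: 19 XOR 19 = 0 < 19 — winning move (to 0).
  31: 31 XOR 19 = 12 < 31 — winning move (to 12).
That gives 3 winning moves.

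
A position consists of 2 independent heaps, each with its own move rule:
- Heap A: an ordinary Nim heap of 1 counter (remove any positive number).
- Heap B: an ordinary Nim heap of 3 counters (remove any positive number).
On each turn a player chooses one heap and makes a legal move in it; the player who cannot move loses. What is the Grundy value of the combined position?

Heap A is a plain Nim heap of size 1, so its Grundy value is 1.
Heap B is a plain Nim heap of size 3, so its Grundy value is 3.
The value of a disjunctive sum is the nim-sum of the parts.
Combined value = 1 XOR 3 = 2.

2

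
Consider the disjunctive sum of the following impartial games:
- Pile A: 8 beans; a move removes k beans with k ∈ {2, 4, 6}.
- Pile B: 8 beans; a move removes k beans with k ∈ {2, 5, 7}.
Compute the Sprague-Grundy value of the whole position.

For pile A, compute g(0), g(1), … with moves {2, 4, 6}:
g(0) = mex{} = 0
g(1) = mex{} = 0
g(2) = mex{0} = 1
g(3) = mex{0} = 1
g(4) = mex{0,1} = 2
g(5) = mex{0,1} = 2
g(6) = mex{0,1,2} = 3
g(7) = mex{0,1,2} = 3
g(8) = mex{1,2,3} = 0
So g(8) = 0.
For pile B, compute g(0), g(1), … with moves {2, 5, 7}:
k:     0  1  2  3  4  5  6  7  8
g(k):  0  0  1  1  0  2  1  3  2
So g(8) = 2.
By the Sprague-Grundy theorem, the Grundy value of a sum of independent games is the XOR of the component values.
Combined value = 0 XOR 2 = 2.

2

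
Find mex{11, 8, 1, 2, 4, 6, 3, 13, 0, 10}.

5

The values 0, 1, 2, 3, 4 are all present; 5 is the first non-negative integer missing from the set.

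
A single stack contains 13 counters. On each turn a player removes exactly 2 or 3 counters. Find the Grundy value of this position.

1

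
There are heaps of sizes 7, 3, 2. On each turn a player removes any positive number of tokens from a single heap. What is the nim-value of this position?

Bitwise XOR of the heap sizes:
  111  (7)
  011  (3)
  010  (2)
  ---
  110  (6)

6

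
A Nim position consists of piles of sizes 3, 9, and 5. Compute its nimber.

15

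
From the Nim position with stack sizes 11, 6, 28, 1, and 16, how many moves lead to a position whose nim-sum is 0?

Write each in binary and XOR column by column:
  01011  (11)
  00110  (6)
  11100  (28)
  00001  (1)
  10000  (16)
  -----
  00000  (0)
The nim-sum is already 0, so every move leaves a nonzero nim-sum — there are no winning moves.

0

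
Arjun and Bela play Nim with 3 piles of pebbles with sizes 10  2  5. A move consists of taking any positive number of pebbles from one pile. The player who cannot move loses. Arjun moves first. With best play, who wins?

Arjun wins

Write each in binary and XOR column by column:
  1010  (10)
  0010  (2)
  0101  (5)
  ----
  1101  (13)
The nim-sum is 13 ≠ 0, so this is an N-position: the player to move can win; Arjun has a winning move.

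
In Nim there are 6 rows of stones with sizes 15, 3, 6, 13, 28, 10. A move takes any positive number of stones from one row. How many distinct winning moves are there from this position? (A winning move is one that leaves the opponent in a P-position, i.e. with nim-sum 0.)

1

Write each in binary and XOR column by column:
  01111  (15)
  00011  (3)
  00110  (6)
  01101  (13)
  11100  (28)
  01010  (10)
  -----
  10001  (17)
The overall nim-sum is X = 17. A row of size p has a winning move iff p XOR X < p (reduce it to p XOR X).
  15: 15 XOR 17 = 30 ≥ 15 — no move.
  3: 3 XOR 17 = 18 ≥ 3 — no move.
  6: 6 XOR 17 = 23 ≥ 6 — no move.
  13: 13 XOR 17 = 28 ≥ 13 — no move.
  28: 28 XOR 17 = 13 < 28 — winning move (to 13).
  10: 10 XOR 17 = 27 ≥ 10 — no move.
That gives 1 winning move.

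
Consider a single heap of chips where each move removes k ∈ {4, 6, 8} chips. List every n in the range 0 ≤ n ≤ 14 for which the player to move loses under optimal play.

0, 1, 2, 3, 12, 13, 14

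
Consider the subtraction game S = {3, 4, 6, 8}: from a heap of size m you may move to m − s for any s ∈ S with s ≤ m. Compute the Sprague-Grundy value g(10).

3

Compute g(0), g(1), … for moves {3, 4, 6, 8}:
k:     0  1  2  3  4  5  6  7  8  9 10
g(k):  0  0  0  1  1  1  2  2  2  3  3
So g(10) = 3.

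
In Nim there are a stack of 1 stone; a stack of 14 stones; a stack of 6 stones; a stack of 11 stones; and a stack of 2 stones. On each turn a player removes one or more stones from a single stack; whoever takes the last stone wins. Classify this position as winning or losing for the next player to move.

Losing position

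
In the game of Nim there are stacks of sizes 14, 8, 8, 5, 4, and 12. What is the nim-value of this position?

3

Nim-sum: 14 XOR 8 XOR 8 XOR 5 XOR 4 XOR 12 = 3.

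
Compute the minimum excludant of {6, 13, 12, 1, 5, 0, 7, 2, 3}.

4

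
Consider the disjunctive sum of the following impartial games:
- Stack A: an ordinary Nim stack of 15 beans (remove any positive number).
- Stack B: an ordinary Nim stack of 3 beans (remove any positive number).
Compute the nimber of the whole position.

12

Stack A is a plain Nim stack of size 15, so its Grundy value is 15.
Stack B is a plain Nim stack of size 3, so its Grundy value is 3.
By the Sprague-Grundy theorem, the Grundy value of a sum of independent games is the XOR of the component values.
Combined value = 15 XOR 3 = 12.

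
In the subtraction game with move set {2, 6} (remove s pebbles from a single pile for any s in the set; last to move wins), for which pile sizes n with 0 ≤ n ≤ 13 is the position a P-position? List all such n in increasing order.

0, 1, 4, 5, 8, 9, 12, 13

Build the Grundy sequence with g(k) = mex{g(k−s) : s ∈ {2, 6}, s ≤ k}:
g(0) = mex{} = 0
g(1) = mex{} = 0
g(2) = mex{0} = 1
g(3) = mex{0} = 1
g(4) = mex{1} = 0
g(5) = mex{1} = 0
g(6) = mex{0} = 1
g(7) = mex{0} = 1
g(8) = mex{1} = 0
g(9) = mex{1} = 0
g(10) = mex{0} = 1
g(11) = mex{0} = 1
g(12) = mex{1} = 0
g(13) = mex{1} = 0
The P-positions (g = 0) in 0..13 are 0, 1, 4, 5, 8, 9, 12, 13.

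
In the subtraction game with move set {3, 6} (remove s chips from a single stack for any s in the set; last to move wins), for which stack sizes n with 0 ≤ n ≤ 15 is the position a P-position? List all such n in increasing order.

0, 1, 2, 9, 10, 11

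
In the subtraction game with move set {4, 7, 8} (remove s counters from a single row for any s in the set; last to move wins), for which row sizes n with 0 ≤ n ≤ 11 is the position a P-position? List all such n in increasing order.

Build the Grundy sequence with g(k) = mex{g(k−s) : s ∈ {4, 7, 8}, s ≤ k}:
g(0) = mex{} = 0
g(1) = mex{} = 0
g(2) = mex{} = 0
g(3) = mex{} = 0
g(4) = mex{0} = 1
g(5) = mex{0} = 1
g(6) = mex{0} = 1
g(7) = mex{0} = 1
g(8) = mex{0,1} = 2
g(9) = mex{0,1} = 2
g(10) = mex{0,1} = 2
g(11) = mex{0,1} = 2
The P-positions (g = 0) in 0..11 are 0, 1, 2, 3.

0, 1, 2, 3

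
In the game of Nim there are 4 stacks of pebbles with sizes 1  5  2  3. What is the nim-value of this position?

5

Nim-sum: 1 XOR 5 XOR 2 XOR 3 = 5.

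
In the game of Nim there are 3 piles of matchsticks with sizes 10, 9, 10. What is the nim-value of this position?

Write each in binary and XOR column by column:
  1010  (10)
  1001  (9)
  1010  (10)
  ----
  1001  (9)

9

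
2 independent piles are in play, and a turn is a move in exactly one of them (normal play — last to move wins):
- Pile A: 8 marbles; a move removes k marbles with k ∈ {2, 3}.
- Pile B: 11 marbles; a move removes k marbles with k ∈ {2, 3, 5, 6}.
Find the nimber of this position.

Grundy values for pile A (subtraction set {2, 3}):
k:     0  1  2  3  4  5  6  7  8
g(k):  0  0  1  1  2  0  0  1  1
So g(8) = 1.
Build the Grundy sequence for pile B with g(k) = mex{g(k−s) : s ∈ {2, 3, 5, 6}, s ≤ k}:
k:     0  1  2  3  4  5  6  7  8  9 10 11
g(k):  0  0  1  1  2  2  3  3  0  0  1  1
So g(11) = 1.
The value of a disjunctive sum is the nim-sum of the parts.
Combined value = 1 XOR 1 = 0.

0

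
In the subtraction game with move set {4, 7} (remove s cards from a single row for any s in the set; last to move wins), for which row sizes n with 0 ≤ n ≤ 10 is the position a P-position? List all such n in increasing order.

0, 1, 2, 3

Compute g(0), g(1), … for moves {4, 7}:
k:     0  1  2  3  4  5  6  7  8  9 10
g(k):  0  0  0  0  1  1  1  1  2  2  2
The P-positions (g = 0) in 0..10 are 0, 1, 2, 3.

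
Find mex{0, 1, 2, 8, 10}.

3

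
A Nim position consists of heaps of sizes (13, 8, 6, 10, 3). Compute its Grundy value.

10

Compute the nim-sum pairwise:
13 ⊕ 8 = 5
5 ⊕ 6 = 3
3 ⊕ 10 = 9
9 ⊕ 3 = 10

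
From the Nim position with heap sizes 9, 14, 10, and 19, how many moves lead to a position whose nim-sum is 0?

Bitwise XOR of the heap sizes:
  01001  (9)
  01110  (14)
  01010  (10)
  10011  (19)
  -----
  11110  (30)
The overall nim-sum is X = 30. A heap of size p has a winning move iff p XOR X < p (reduce it to p XOR X).
  9: 9 XOR 30 = 23 ≥ 9 — no move.
  14: 14 XOR 30 = 16 ≥ 14 — no move.
  10: 10 XOR 30 = 20 ≥ 10 — no move.
  19: 19 XOR 30 = 13 < 19 — winning move (to 13).
That gives 1 winning move.

1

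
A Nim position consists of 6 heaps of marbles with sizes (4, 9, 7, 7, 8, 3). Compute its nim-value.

Nim-sum: 4 XOR 9 XOR 7 XOR 7 XOR 8 XOR 3 = 6.

6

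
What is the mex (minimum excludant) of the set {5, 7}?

0 is not in the set, so the mex is 0.

0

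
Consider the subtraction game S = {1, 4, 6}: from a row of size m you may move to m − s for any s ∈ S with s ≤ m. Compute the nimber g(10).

Compute g(0), g(1), … for moves {1, 4, 6}:
k:     0  1  2  3  4  5  6  7  8  9 10
g(k):  0  1  0  1  2  0  1  0  1  2  0
So g(10) = 0.

0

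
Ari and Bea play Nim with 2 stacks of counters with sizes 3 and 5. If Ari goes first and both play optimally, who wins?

Ari wins

Compute the nim-sum pairwise:
3 ^ 5 = 6
The nim-sum is 6 ≠ 0, so this is an N-position: the player to move can win; Ari has a winning move.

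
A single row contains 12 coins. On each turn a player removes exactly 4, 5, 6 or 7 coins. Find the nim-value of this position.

0

Compute g(0), g(1), … for moves {4, 5, 6, 7}:
g(0) = mex{} = 0
g(1) = mex{} = 0
g(2) = mex{} = 0
g(3) = mex{} = 0
g(4) = mex{0} = 1
g(5) = mex{0} = 1
g(6) = mex{0} = 1
g(7) = mex{0} = 1
g(8) = mex{0,1} = 2
g(9) = mex{0,1} = 2
g(10) = mex{0,1} = 2
g(11) = mex{1} = 0
g(12) = mex{1,2} = 0
So g(12) = 0.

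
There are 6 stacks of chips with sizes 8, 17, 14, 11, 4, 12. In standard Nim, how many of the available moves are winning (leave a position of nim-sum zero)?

1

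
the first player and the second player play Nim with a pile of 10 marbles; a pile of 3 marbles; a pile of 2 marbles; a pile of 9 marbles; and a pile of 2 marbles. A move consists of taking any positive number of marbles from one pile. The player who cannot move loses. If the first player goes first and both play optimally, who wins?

the second player wins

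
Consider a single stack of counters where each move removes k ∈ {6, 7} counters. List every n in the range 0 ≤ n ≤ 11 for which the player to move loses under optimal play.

0, 1, 2, 3, 4, 5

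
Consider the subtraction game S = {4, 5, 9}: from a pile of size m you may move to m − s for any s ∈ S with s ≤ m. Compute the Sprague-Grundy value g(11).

2

Build the Grundy sequence with g(k) = mex{g(k−s) : s ∈ {4, 5, 9}, s ≤ k}:
k:     0  1  2  3  4  5  6  7  8  9 10 11
g(k):  0  0  0  0  1  1  1  1  2  2  2  2
So g(11) = 2.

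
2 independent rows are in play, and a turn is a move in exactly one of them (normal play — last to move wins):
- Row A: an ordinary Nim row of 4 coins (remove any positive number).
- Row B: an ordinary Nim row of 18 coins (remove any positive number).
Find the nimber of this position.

Row A is a plain Nim row of size 4, so its Grundy value is 4.
Row B is a plain Nim row of size 18, so its Grundy value is 18.
The value of a disjunctive sum is the nim-sum of the parts.
Combined value = 4 XOR 18 = 22.

22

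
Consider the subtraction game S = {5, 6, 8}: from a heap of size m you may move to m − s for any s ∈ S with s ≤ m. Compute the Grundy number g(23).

Build the Grundy sequence with g(k) = mex{g(k−s) : s ∈ {5, 6, 8}, s ≤ k}:
k:     0  1  2  3  4  5  6  7  8  9 10 11 12 13 14 15 16 17 18 19 20 21 22 23
g(k):  0  0  0  0  0  1  1  1  1  1  2  2  2  0  0  0  0  0  1  1  1  1  1  2
So g(23) = 2.

2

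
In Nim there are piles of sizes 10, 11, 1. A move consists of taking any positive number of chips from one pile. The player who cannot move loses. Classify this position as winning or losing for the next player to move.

Losing position

Compute the nim-sum pairwise:
10 ⊕ 11 = 1
1 ⊕ 1 = 0
The nim-sum is 0, so this is a P-position: the player to move is in a losing position under optimal play.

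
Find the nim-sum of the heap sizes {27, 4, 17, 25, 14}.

25

Nim-sum: 27 XOR 4 XOR 17 XOR 25 XOR 14 = 25.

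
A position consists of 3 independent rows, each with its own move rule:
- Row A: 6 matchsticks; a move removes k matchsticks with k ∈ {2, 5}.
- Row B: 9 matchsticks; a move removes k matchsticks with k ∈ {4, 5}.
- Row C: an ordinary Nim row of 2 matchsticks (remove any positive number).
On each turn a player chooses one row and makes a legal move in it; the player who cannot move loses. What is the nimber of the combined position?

Grundy values for row A (subtraction set {2, 5}):
k:     0  1  2  3  4  5  6
g(k):  0  0  1  1  0  2  1
So g(6) = 1.
Build the Grundy sequence for row B with g(k) = mex{g(k−s) : s ∈ {4, 5}, s ≤ k}:
k:     0  1  2  3  4  5  6  7  8  9
g(k):  0  0  0  0  1  1  1  1  2  0
So g(9) = 0.
Row C is a plain Nim row of size 2, so its Grundy value is 2.
The value of a disjunctive sum is the nim-sum of the parts.
Combined value = 1 ⊕ 0 ⊕ 2 = 3.

3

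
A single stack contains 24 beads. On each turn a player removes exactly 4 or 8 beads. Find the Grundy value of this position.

Compute g(0), g(1), … for moves {4, 8}:
k:     0  1  2  3  4  5  6  7  8  9 10 11 12 13 14 15 16 17 18 19 20 21 22 23 24
g(k):  0  0  0  0  1  1  1  1  2  2  2  2  0  0  0  0  1  1  1  1  2  2  2  2  0
So g(24) = 0.

0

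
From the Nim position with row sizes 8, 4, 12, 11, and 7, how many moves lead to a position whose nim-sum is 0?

Bitwise XOR of the heap sizes:
  1000  (8)
  0100  (4)
  1100  (12)
  1011  (11)
  0111  (7)
  ----
  1100  (12)
The overall nim-sum is X = 12. A row of size p has a winning move iff p XOR X < p (reduce it to p XOR X).
  8: 8 XOR 12 = 4 < 8 — winning move (to 4).
  4: 4 XOR 12 = 8 ≥ 4 — no move.
  12: 12 XOR 12 = 0 < 12 — winning move (to 0).
  11: 11 XOR 12 = 7 < 11 — winning move (to 7).
  7: 7 XOR 12 = 11 ≥ 7 — no move.
That gives 3 winning moves.

3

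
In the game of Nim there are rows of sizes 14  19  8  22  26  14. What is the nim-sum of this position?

23

Nim-sum: 14 ^ 19 ^ 8 ^ 22 ^ 26 ^ 14 = 23.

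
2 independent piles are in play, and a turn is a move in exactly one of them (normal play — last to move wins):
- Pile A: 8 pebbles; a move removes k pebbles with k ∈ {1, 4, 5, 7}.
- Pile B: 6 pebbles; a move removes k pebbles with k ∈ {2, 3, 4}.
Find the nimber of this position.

0

Build the Grundy sequence for pile A with g(k) = mex{g(k−s) : s ∈ {1, 4, 5, 7}, s ≤ k}:
g(0) = mex{} = 0
g(1) = mex{0} = 1
g(2) = mex{1} = 0
g(3) = mex{0} = 1
g(4) = mex{0,1} = 2
g(5) = mex{0,1,2} = 3
g(6) = mex{0,1,3} = 2
g(7) = mex{0,1,2} = 3
g(8) = mex{1,2,3} = 0
So g(8) = 0.
For pile B, compute g(0), g(1), … with moves {2, 3, 4}:
g(0) = mex{} = 0
g(1) = mex{} = 0
g(2) = mex{0} = 1
g(3) = mex{0} = 1
g(4) = mex{0,1} = 2
g(5) = mex{0,1} = 2
g(6) = mex{1,2} = 0
So g(6) = 0.
The value of a disjunctive sum is the nim-sum of the parts.
Combined value = 0 ⊕ 0 = 0.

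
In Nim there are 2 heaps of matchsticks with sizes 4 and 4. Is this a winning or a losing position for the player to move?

Losing position

Compute the nim-sum pairwise:
4 XOR 4 = 0
The nim-sum is 0, so this is a P-position: the player to move is in a losing position under optimal play.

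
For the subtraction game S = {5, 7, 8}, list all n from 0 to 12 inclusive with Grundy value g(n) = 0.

0, 1, 2, 3, 4

Build the Grundy sequence with g(k) = mex{g(k−s) : s ∈ {5, 7, 8}, s ≤ k}:
g(0) = mex{} = 0
g(1) = mex{} = 0
g(2) = mex{} = 0
g(3) = mex{} = 0
g(4) = mex{} = 0
g(5) = mex{0} = 1
g(6) = mex{0} = 1
g(7) = mex{0} = 1
g(8) = mex{0} = 1
g(9) = mex{0} = 1
g(10) = mex{0,1} = 2
g(11) = mex{0,1} = 2
g(12) = mex{0,1} = 2
The P-positions (g = 0) in 0..12 are 0, 1, 2, 3, 4.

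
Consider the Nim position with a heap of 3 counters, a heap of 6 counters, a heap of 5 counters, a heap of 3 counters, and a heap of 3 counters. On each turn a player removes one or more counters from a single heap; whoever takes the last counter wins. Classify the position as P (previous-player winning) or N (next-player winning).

P-position

Write each in binary and XOR column by column:
  011  (3)
  110  (6)
  101  (5)
  011  (3)
  011  (3)
  ---
  000  (0)
The nim-sum is 0, so this is a P-position: the player to move is in a losing position under optimal play.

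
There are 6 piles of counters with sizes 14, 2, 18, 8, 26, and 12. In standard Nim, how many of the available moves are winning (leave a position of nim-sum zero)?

0

Bitwise XOR of the heap sizes:
  01110  (14)
  00010  (2)
  10010  (18)
  01000  (8)
  11010  (26)
  01100  (12)
  -----
  00000  (0)
The nim-sum is already 0, so every move leaves a nonzero nim-sum — there are no winning moves.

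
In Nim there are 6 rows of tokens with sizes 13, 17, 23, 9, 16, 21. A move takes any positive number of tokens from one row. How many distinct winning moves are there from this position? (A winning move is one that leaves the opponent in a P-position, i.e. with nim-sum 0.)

Nim-sum: 13 XOR 17 XOR 23 XOR 9 XOR 16 XOR 21 = 7.
The overall nim-sum is X = 7. A row of size p has a winning move iff p XOR X < p (reduce it to p XOR X).
  13: 13 XOR 7 = 10 < 13 — winning move (to 10).
  17: 17 XOR 7 = 22 ≥ 17 — no move.
  23: 23 XOR 7 = 16 < 23 — winning move (to 16).
  9: 9 XOR 7 = 14 ≥ 9 — no move.
  16: 16 XOR 7 = 23 ≥ 16 — no move.
  21: 21 XOR 7 = 18 < 21 — winning move (to 18).
That gives 3 winning moves.

3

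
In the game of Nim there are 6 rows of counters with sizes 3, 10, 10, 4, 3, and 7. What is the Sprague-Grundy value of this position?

3

Write each in binary and XOR column by column:
  0011  (3)
  1010  (10)
  1010  (10)
  0100  (4)
  0011  (3)
  0111  (7)
  ----
  0011  (3)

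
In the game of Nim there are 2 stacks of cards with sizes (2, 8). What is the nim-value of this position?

Bitwise XOR of the heap sizes:
  0010  (2)
  1000  (8)
  ----
  1010  (10)

10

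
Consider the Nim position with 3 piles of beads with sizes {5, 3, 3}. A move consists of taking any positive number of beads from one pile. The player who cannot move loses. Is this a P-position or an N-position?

Compute the nim-sum pairwise:
5 ^ 3 = 6
6 ^ 3 = 5
The nim-sum is 5 ≠ 0, so this is an N-position: the player to move can win.

N-position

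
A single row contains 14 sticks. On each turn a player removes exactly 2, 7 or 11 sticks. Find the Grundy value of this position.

Grundy values for subtraction set {2, 7, 11}:
k:     0  1  2  3  4  5  6  7  8  9 10 11 12 13 14
g(k):  0  0  1  1  0  0  1  1  2  0  0  1  1  0  0
So g(14) = 0.

0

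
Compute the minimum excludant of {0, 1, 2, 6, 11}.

3

The values 0, 1, 2 are all present; 3 is the first non-negative integer missing from the set.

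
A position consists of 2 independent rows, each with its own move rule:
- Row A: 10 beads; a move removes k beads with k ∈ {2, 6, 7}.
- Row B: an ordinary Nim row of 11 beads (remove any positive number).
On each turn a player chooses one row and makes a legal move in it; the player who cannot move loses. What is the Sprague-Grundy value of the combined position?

8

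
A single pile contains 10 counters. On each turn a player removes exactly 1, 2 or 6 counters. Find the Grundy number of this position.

0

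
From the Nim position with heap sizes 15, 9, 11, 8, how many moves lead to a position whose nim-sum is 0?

Nim-sum: 15 XOR 9 XOR 11 XOR 8 = 5.
The overall nim-sum is X = 5. A heap of size p has a winning move iff p XOR X < p (reduce it to p XOR X).
  15: 15 XOR 5 = 10 < 15 — winning move (to 10).
  9: 9 XOR 5 = 12 ≥ 9 — no move.
  11: 11 XOR 5 = 14 ≥ 11 — no move.
  8: 8 XOR 5 = 13 ≥ 8 — no move.
That gives 1 winning move.

1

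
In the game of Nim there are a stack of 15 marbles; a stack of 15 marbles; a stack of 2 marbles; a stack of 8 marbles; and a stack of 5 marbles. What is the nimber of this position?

15

Compute the nim-sum pairwise:
15 ^ 15 = 0
0 ^ 2 = 2
2 ^ 8 = 10
10 ^ 5 = 15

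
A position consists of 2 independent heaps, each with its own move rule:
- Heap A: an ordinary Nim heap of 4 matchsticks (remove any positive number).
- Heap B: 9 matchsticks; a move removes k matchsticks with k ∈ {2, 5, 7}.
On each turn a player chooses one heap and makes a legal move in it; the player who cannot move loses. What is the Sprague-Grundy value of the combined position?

Heap A is a plain Nim heap of size 4, so its Grundy value is 4.
For heap B, compute g(0), g(1), … with moves {2, 5, 7}:
g(0) = mex{} = 0
g(1) = mex{} = 0
g(2) = mex{0} = 1
g(3) = mex{0} = 1
g(4) = mex{1} = 0
g(5) = mex{0,1} = 2
g(6) = mex{0} = 1
g(7) = mex{0,1,2} = 3
g(8) = mex{0,1} = 2
g(9) = mex{0,1,3} = 2
So g(9) = 2.
By the Sprague-Grundy theorem, the Grundy value of a sum of independent games is the XOR of the component values.
Combined value = 4 XOR 2 = 6.

6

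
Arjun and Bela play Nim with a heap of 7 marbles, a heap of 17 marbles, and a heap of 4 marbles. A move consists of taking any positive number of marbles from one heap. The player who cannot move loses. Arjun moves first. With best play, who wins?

Arjun wins

Write each in binary and XOR column by column:
  00111  (7)
  10001  (17)
  00100  (4)
  -----
  10010  (18)
The nim-sum is 18 ≠ 0, so this is an N-position: the player to move can win; Arjun has a winning move.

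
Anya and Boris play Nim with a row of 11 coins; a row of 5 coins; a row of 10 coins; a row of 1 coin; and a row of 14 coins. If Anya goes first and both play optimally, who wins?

Anya wins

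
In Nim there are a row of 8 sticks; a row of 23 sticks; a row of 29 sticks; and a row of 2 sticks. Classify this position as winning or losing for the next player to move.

Nim-sum: 8 ⊕ 23 ⊕ 29 ⊕ 2 = 0.
The nim-sum is 0, so this is a P-position: the player to move is in a losing position under optimal play.

Losing position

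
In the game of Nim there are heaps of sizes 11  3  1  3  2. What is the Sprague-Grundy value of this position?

8

Nim-sum: 11 ⊕ 3 ⊕ 1 ⊕ 3 ⊕ 2 = 8.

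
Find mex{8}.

0

0 is not in the set, so the mex is 0.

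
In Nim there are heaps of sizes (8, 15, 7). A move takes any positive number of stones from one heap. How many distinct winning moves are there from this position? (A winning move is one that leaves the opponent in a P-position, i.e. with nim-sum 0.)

0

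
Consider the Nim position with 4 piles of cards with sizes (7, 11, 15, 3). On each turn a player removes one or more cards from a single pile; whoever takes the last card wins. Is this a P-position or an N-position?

P-position

Nim-sum: 7 XOR 11 XOR 15 XOR 3 = 0.
The nim-sum is 0, so this is a P-position: the player to move is in a losing position under optimal play.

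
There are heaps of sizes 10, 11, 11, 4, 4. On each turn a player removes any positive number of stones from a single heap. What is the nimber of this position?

Nim-sum: 10 ^ 11 ^ 11 ^ 4 ^ 4 = 10.

10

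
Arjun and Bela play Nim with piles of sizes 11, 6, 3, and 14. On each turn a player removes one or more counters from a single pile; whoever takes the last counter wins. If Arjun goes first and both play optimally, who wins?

Bela wins

Compute the nim-sum pairwise:
11 ⊕ 6 = 13
13 ⊕ 3 = 14
14 ⊕ 14 = 0
The nim-sum is 0, so this is a P-position: the player to move is in a losing position under optimal play; Arjun is about to move from it and so loses — Bela wins.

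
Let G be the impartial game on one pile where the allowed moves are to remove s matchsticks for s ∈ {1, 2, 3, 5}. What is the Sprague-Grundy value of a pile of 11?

3

Grundy values for subtraction set {1, 2, 3, 5}:
g(0) = mex{} = 0
g(1) = mex{0} = 1
g(2) = mex{0,1} = 2
g(3) = mex{0,1,2} = 3
g(4) = mex{1,2,3} = 0
g(5) = mex{0,2,3} = 1
g(6) = mex{0,1,3} = 2
g(7) = mex{0,1,2} = 3
g(8) = mex{1,2,3} = 0
g(9) = mex{0,2,3} = 1
g(10) = mex{0,1,3} = 2
g(11) = mex{0,1,2} = 3
So g(11) = 3.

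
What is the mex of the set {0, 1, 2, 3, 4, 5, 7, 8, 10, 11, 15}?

6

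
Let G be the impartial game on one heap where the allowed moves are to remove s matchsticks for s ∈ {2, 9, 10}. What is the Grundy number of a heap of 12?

0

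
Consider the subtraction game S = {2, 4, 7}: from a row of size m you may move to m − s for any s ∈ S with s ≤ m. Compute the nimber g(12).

Grundy values for subtraction set {2, 4, 7}:
k:     0  1  2  3  4  5  6  7  8  9 10 11 12
g(k):  0  0  1  1  2  2  0  3  1  0  2  1  0
So g(12) = 0.

0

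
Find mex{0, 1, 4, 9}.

The values 0, 1 are all present; 2 is the first non-negative integer missing from the set.

2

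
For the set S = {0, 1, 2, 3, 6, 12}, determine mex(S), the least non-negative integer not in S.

The values 0, 1, 2, 3 are all present; 4 is the first non-negative integer missing from the set.

4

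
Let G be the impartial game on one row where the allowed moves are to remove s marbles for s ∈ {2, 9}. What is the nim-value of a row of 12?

Compute g(0), g(1), … for moves {2, 9}:
g(0) = mex{} = 0
g(1) = mex{} = 0
g(2) = mex{0} = 1
g(3) = mex{0} = 1
g(4) = mex{1} = 0
g(5) = mex{1} = 0
g(6) = mex{0} = 1
g(7) = mex{0} = 1
g(8) = mex{1} = 0
g(9) = mex{0,1} = 2
g(10) = mex{0} = 1
g(11) = mex{1,2} = 0
g(12) = mex{1} = 0
So g(12) = 0.

0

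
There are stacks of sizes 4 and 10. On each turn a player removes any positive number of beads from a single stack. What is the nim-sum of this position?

Compute the nim-sum pairwise:
4 ⊕ 10 = 14

14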